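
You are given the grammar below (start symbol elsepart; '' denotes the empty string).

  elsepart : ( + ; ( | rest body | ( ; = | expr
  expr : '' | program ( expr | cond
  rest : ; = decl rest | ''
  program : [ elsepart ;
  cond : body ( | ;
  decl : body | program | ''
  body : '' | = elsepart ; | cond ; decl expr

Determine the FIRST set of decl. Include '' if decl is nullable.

{ (, ;, =, [, '' }

From decl : body: add FIRST(body) = { (, ;, =, '' } (including '' since body is nullable).
From decl : program: add FIRST(program) = { [ }.
decl : '' contributes ''.
Union: FIRST(decl) = { (, ;, =, [, '' }.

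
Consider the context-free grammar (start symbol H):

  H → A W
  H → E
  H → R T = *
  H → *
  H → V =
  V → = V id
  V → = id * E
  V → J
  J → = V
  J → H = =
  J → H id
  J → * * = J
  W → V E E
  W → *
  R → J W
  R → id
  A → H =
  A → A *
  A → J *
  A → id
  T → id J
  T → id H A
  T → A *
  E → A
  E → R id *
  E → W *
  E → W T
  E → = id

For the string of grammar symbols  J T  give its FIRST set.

{ *, =, id }

Add FIRST(J) = { *, =, id }; J is not nullable, stop.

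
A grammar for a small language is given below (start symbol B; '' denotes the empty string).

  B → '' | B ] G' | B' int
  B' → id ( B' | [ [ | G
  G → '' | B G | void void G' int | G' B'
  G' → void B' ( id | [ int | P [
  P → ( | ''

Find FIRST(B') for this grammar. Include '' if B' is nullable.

{ (, [, ], id, int, void, '' }

B' → id ( B' contributes {id}.
B' → [ [ contributes {[}.
From B' → G: add FIRST(G) = { (, [, ], id, int, void, '' } (including '' since G is nullable).
Union: FIRST(B') = { (, [, ], id, int, void, '' }.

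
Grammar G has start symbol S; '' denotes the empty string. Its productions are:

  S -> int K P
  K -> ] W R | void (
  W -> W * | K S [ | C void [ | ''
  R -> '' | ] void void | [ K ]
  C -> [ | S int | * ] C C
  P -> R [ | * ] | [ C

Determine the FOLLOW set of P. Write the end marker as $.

In S -> int K P: P is at the end, add FOLLOW(S) = { $, [, int }.
Union: FOLLOW(P) = { $, [, int }.

{ $, [, int }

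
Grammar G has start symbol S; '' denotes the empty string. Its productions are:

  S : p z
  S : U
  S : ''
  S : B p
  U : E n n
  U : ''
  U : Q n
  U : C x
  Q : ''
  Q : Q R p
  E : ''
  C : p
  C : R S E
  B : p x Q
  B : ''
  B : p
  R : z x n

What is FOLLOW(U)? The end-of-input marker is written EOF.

In S : U: U is at the end, add FOLLOW(S) = { EOF, x }.
Union: FOLLOW(U) = { EOF, x }.

{ EOF, x }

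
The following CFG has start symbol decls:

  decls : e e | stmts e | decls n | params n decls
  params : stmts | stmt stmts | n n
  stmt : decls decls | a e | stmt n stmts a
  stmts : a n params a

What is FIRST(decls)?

decls : e e contributes {e}.
From decls : stmts e: add FIRST(stmts) = { a }.
From decls : decls n: add FIRST(decls) = { a, e, n }.
From decls : params n decls: add FIRST(params) = { a, e, n }.
Union: FIRST(decls) = { a, e, n }.

{ a, e, n }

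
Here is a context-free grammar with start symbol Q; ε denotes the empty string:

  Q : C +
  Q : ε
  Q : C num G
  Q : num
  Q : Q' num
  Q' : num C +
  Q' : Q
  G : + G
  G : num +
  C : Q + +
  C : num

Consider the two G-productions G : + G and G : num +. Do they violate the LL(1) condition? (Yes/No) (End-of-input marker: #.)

FIRST(+ G) = { + } and FIRST(num +) = { num }.
The FIRST sets are disjoint and neither alternative is nullable — no conflict.

No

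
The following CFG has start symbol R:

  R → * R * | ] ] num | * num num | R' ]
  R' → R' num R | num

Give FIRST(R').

From R' → R' num R: add FIRST(R') = { num }.
R' → num contributes {num}.
Union: FIRST(R') = { num }.

{ num }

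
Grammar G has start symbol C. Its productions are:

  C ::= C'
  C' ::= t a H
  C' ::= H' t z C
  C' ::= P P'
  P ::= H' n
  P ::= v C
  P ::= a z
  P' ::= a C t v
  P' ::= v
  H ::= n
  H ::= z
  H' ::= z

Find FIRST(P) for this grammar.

From P ::= H' n: add FIRST(H') = { z }.
P ::= v C contributes {v}.
P ::= a z contributes {a}.
Union: FIRST(P) = { a, v, z }.

{ a, v, z }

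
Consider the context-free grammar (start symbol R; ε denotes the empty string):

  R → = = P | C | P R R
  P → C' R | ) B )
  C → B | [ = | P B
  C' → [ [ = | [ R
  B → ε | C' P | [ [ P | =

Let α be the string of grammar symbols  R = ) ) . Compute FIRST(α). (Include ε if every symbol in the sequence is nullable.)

{ ), =, [ }

Add FIRST(R)\{ε} = { ), =, [ }; R is nullable, continue.
= is a terminal; add {=} and stop.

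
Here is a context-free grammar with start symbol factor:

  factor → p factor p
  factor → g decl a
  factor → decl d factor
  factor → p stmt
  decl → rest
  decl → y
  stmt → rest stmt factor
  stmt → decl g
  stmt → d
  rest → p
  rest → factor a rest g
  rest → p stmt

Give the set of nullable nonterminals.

No nonterminal has an empty production or an RHS whose symbols are all nullable.

{ } (none)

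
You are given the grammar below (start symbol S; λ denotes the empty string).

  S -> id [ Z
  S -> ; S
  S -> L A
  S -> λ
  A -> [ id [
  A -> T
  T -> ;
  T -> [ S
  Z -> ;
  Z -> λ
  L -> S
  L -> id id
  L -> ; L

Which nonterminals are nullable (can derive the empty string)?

Directly nullable (have an λ-production): S, Z.
L -> S with every symbol nullable, so L is nullable.
No other nonterminal has a production whose RHS symbols are all nullable.

{ L, S, Z }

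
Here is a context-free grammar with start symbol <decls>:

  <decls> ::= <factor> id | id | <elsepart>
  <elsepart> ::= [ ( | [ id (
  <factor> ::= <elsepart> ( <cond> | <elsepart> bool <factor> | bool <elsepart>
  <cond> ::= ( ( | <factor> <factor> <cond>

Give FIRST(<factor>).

{ [, bool }

From <factor> ::= <elsepart> ( <cond>: add FIRST(<elsepart>) = { [ }.
From <factor> ::= <elsepart> bool <factor>: add FIRST(<elsepart>) = { [ }.
<factor> ::= bool <elsepart> contributes {bool}.
Union: FIRST(<factor>) = { [, bool }.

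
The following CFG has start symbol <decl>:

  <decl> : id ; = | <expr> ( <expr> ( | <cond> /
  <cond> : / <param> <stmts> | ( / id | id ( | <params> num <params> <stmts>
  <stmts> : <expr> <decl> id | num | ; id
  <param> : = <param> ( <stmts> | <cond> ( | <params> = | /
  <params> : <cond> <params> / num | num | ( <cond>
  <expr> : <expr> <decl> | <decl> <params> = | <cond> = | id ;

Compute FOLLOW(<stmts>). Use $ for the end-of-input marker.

{ (, /, ;, =, id, num }

In <cond> : / <param> <stmts>: <stmts> is at the end, add FOLLOW(<cond>) = { (, /, ;, =, id, num }.
In <cond> : <params> num <params> <stmts>: <stmts> is at the end, add FOLLOW(<cond>) = { (, /, ;, =, id, num }.
In <param> : = <param> ( <stmts>: <stmts> is at the end, add FOLLOW(<param>) = { (, /, ;, id, num }.
Union: FOLLOW(<stmts>) = { (, /, ;, =, id, num }.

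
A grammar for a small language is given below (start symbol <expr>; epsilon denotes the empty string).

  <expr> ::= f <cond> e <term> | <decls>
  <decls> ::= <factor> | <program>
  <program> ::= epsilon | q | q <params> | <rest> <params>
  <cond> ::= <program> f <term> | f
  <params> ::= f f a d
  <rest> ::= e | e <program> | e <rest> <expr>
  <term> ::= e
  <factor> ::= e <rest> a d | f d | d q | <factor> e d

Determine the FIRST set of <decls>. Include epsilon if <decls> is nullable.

From <decls> ::= <factor>: add FIRST(<factor>) = { d, e, f }.
From <decls> ::= <program>: add FIRST(<program>) = { e, q, epsilon } (including epsilon since <program> is nullable).
Union: FIRST(<decls>) = { d, e, f, q, epsilon }.

{ d, e, f, q, epsilon }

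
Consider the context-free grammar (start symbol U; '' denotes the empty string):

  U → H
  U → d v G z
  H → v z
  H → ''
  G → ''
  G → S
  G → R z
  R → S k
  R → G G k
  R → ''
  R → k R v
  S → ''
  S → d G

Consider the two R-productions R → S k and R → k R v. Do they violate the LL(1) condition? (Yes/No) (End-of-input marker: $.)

FIRST(S k) = { d, k } and FIRST(k R v) = { k }.
Both contain k, so the two alternatives are not disjoint — LL(1) conflict.

Yes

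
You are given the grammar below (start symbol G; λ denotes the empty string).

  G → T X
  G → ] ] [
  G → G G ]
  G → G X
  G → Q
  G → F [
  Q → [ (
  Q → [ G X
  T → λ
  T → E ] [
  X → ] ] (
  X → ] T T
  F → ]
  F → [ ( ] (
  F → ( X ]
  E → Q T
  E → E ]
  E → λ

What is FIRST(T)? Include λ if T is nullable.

{ [, ], λ }

T → λ contributes λ.
From T → E ] [: E nullable, take FIRST(E) ∪ {]} = { [, ] }.
Union: FIRST(T) = { [, ], λ }.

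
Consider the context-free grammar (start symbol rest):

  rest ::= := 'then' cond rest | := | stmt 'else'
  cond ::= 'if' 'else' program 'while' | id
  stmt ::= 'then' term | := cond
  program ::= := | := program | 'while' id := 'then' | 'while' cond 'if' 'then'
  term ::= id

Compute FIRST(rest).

rest ::= := 'then' cond rest contributes {:=}.
rest ::= := contributes {:=}.
From rest ::= stmt 'else': add FIRST(stmt) = { 'then', := }.
Union: FIRST(rest) = { 'then', := }.

{ 'then', := }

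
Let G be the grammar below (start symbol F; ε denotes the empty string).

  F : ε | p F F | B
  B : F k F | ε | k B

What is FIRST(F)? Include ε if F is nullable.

F : ε contributes ε.
F : p F F contributes {p}.
From F : B: add FIRST(B) = { k, p, ε } (including ε since B is nullable).
Union: FIRST(F) = { k, p, ε }.

{ k, p, ε }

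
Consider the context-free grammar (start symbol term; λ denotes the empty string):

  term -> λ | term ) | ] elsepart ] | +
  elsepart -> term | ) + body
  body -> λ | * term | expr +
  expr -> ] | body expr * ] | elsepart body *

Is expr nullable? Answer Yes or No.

Nullable nonterminals: body, elsepart, term.
No production of expr has an RHS whose symbols are all nullable, so expr is not nullable.

No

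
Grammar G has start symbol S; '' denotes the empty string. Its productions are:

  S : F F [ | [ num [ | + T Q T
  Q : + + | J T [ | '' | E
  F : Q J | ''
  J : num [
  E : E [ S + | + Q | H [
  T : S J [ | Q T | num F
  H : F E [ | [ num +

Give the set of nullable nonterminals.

{ F, Q }

Directly nullable (have an ''-production): Q, F.
No other nonterminal has a production whose RHS symbols are all nullable.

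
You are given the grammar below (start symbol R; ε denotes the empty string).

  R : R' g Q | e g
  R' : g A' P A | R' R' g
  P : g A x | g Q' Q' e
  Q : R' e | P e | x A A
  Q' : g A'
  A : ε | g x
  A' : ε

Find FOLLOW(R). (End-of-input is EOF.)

R is the start symbol, so EOF ∈ FOLLOW(R).
Union: FOLLOW(R) = { EOF }.

{ EOF }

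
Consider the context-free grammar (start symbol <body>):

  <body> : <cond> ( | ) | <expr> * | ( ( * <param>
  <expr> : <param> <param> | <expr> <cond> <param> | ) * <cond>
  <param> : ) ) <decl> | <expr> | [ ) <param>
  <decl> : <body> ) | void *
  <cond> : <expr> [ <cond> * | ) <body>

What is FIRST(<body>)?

{ (, ), [ }

From <body> : <cond> (: add FIRST(<cond>) = { ), [ }.
<body> : ) contributes {)}.
From <body> : <expr> *: add FIRST(<expr>) = { ), [ }.
<body> : ( ( * <param> contributes {(}.
Union: FIRST(<body>) = { (, ), [ }.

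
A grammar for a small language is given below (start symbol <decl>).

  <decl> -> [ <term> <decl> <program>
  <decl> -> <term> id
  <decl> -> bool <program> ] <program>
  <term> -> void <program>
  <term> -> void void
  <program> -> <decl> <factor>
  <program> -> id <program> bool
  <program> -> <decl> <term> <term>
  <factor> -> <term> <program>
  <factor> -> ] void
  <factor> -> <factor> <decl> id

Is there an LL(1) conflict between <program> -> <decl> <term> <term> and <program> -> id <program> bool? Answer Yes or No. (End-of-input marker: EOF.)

FIRST(<decl> <term> <term>) = { [, bool, void } and FIRST(id <program> bool) = { id }.
The FIRST sets are disjoint and neither alternative is nullable — no conflict.

No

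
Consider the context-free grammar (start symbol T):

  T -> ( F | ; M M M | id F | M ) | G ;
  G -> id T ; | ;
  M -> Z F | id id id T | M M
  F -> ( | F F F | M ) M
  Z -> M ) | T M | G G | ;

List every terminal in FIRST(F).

F -> ( contributes {(}.
From F -> F F F: add FIRST(F) = { (, ;, id }.
From F -> M ) M: add FIRST(M) = { (, ;, id }.
Union: FIRST(F) = { (, ;, id }.

{ (, ;, id }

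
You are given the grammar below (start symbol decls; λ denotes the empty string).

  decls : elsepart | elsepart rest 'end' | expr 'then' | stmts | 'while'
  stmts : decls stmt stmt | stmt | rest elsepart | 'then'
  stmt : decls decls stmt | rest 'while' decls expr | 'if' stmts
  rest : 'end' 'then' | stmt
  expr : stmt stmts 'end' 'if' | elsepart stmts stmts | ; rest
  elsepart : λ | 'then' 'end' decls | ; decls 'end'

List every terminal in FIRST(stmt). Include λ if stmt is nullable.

{ 'end', 'if', 'then', 'while', ; }

From stmt : decls decls stmt: decls, decls nullable, take FIRST(decls) ∪ FIRST(decls) ∪ FIRST(stmt) = { 'end', 'if', 'then', 'while', ; }.
From stmt : rest 'while' decls expr: add FIRST(rest) = { 'end', 'if', 'then', 'while', ; }.
stmt : 'if' stmts contributes {'if'}.
Union: FIRST(stmt) = { 'end', 'if', 'then', 'while', ; }.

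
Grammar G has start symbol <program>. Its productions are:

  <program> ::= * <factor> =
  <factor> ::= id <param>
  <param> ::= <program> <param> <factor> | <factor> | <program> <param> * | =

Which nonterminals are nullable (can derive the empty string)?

No nonterminal has an empty production or an RHS whose symbols are all nullable.

{ } (none)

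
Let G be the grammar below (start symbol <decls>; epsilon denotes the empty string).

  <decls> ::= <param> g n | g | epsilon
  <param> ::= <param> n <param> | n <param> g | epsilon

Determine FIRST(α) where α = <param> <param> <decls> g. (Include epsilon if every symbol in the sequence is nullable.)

{ g, n }

Add FIRST(<param>)\{epsilon} = { n }; <param> is nullable, continue.
Add FIRST(<param>)\{epsilon} = { n }; <param> is nullable, continue.
Add FIRST(<decls>)\{epsilon} = { g, n }; <decls> is nullable, continue.
g is a terminal; add {g} and stop.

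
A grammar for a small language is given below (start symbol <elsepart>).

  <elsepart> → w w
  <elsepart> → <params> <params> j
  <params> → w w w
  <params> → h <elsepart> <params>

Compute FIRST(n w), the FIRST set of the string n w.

{ n }

n is a terminal; add {n} and stop.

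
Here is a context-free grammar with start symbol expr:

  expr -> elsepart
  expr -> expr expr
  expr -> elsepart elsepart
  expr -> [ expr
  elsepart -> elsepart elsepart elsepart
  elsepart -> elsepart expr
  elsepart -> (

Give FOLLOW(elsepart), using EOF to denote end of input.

In expr -> elsepart: elsepart is at the end, add FOLLOW(expr) = { EOF, (, [ }.
In expr -> elsepart elsepart: add FIRST(elsepart) = { ( }.
In expr -> elsepart elsepart: elsepart is at the end, add FOLLOW(expr) = { EOF, (, [ }.
In elsepart -> elsepart elsepart elsepart: add FIRST(elsepart elsepart) = { ( }.
In elsepart -> elsepart elsepart elsepart: add FIRST(elsepart) = { ( }.
In elsepart -> elsepart elsepart elsepart: elsepart is at the end, add FOLLOW(elsepart) = { EOF, (, [ }.
In elsepart -> elsepart expr: add FIRST(expr) = { (, [ }.
Union: FOLLOW(elsepart) = { EOF, (, [ }.

{ EOF, (, [ }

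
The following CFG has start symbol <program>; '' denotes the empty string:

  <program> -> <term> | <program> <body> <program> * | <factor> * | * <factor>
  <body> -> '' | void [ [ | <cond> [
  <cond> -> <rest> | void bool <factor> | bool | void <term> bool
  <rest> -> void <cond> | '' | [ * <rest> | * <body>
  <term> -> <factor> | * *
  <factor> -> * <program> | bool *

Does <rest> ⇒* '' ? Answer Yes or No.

Yes

<rest> has an ''-production, so <rest> ⇒ ''.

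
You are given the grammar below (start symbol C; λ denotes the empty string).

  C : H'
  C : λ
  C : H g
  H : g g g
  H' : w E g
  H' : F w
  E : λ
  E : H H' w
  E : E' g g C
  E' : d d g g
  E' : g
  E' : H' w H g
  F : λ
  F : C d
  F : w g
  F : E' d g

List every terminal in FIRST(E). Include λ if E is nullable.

E : λ contributes λ.
From E : H H' w: add FIRST(H) = { g }.
From E : E' g g C: add FIRST(E') = { d, g, w }.
Union: FIRST(E) = { d, g, w, λ }.

{ d, g, w, λ }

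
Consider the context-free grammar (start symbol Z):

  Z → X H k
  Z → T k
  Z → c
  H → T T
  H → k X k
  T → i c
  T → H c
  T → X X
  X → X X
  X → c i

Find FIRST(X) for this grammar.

{ c }

From X → X X: add FIRST(X) = { c }.
X → c i contributes {c}.
Union: FIRST(X) = { c }.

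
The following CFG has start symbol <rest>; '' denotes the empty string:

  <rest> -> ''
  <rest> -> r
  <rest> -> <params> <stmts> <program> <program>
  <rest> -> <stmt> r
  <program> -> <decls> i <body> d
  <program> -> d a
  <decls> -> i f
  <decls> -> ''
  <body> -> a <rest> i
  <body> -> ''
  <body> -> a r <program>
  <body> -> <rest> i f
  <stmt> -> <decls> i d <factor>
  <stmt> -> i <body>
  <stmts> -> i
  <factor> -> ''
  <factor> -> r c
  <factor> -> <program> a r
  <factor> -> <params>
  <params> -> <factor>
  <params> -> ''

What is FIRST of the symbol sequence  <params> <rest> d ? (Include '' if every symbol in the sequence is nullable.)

{ d, i, r }

Add FIRST(<params>)\{''} = { d, i, r }; <params> is nullable, continue.
Add FIRST(<rest>)\{''} = { d, i, r }; <rest> is nullable, continue.
d is a terminal; add {d} and stop.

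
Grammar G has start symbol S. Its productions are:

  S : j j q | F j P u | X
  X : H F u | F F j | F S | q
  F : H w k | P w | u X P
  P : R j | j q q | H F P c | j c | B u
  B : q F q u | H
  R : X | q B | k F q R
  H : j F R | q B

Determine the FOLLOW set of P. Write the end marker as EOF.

{ c, j, k, q, u, w }

In S : F j P u: add FIRST(u) = { u }.
In F : P w: add FIRST(w) = { w }.
In F : u X P: P is at the end, add FOLLOW(F) = { j, k, q, u }.
In P : H F P c: add FIRST(c) = { c }.
Union: FOLLOW(P) = { c, j, k, q, u, w }.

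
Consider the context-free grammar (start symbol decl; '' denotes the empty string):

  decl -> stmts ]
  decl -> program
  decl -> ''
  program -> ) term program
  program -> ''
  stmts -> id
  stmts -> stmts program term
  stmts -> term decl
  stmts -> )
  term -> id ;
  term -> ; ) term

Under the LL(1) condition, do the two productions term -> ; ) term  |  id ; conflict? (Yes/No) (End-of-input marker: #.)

FIRST(; ) term) = { ; } and FIRST(id ;) = { id }.
The FIRST sets are disjoint and neither alternative is nullable — no conflict.

No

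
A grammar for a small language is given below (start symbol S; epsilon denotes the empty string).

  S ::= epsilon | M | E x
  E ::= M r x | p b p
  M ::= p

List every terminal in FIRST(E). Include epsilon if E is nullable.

{ p }

From E ::= M r x: add FIRST(M) = { p }.
E ::= p b p contributes {p}.
Union: FIRST(E) = { p }.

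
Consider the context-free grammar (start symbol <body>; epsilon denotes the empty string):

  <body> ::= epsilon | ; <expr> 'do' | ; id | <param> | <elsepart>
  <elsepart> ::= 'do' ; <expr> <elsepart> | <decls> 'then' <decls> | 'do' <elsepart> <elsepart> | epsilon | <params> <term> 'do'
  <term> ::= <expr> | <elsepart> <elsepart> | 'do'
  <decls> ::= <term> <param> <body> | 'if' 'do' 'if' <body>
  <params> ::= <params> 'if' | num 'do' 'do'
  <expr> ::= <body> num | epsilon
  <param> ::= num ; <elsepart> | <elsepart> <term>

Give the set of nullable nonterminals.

{ <body>, <decls>, <elsepart>, <expr>, <param>, <term> }

Directly nullable (have an epsilon-production): <body>, <elsepart>, <expr>.
<term> ::= <expr> with every symbol nullable, so <term> is nullable.
<param> ::= <elsepart> <term> with every symbol nullable, so <param> is nullable.
<decls> ::= <term> <param> <body> with every symbol nullable, so <decls> is nullable.
No other nonterminal has a production whose RHS symbols are all nullable.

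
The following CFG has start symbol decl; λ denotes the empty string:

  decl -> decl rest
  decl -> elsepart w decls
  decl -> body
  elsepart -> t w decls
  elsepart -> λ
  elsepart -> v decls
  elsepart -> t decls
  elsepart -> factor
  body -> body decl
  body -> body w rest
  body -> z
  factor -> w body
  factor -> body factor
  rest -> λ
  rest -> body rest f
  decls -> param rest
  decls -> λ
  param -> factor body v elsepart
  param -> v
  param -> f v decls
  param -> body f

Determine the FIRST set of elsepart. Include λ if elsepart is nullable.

{ t, v, w, z, λ }

elsepart -> t w decls contributes {t}.
elsepart -> λ contributes λ.
elsepart -> v decls contributes {v}.
elsepart -> t decls contributes {t}.
From elsepart -> factor: add FIRST(factor) = { w, z }.
Union: FIRST(elsepart) = { t, v, w, z, λ }.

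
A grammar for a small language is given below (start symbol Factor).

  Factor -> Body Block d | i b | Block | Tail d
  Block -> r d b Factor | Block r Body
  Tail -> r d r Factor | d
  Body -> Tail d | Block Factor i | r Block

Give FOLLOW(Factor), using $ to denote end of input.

{ $, d, i, r }

Factor is the start symbol, so $ ∈ FOLLOW(Factor).
In Block -> r d b Factor: Factor is at the end, add FOLLOW(Block) = { $, d, i, r }.
In Tail -> r d r Factor: Factor is at the end, add FOLLOW(Tail) = { d }.
In Body -> Block Factor i: add FIRST(i) = { i }.
Union: FOLLOW(Factor) = { $, d, i, r }.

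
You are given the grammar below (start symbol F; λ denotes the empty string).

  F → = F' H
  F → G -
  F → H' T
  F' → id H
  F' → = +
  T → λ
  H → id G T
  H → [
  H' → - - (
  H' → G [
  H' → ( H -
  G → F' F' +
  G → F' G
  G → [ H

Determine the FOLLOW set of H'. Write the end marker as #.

In F → H' T: add FIRST(T)\{λ} = {  }.
  Since T is nullable, also add FOLLOW(F) = { # }.
Union: FOLLOW(H') = { # }.

{ # }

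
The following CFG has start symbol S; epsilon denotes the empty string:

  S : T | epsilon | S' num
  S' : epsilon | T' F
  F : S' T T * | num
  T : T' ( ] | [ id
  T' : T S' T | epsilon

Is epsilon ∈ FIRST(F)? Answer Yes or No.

Nullable nonterminals: S, S', T'.
No production of F has an RHS whose symbols are all nullable, so F is not nullable.

No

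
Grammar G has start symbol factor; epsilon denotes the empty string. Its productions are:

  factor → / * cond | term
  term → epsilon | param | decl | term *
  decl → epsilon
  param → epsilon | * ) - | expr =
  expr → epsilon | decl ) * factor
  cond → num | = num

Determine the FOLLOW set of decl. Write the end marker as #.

{ #, ), *, = }

In term → decl: decl is at the end, add FOLLOW(term) = { #, *, = }.
In expr → decl ) * factor: add FIRST() * factor) = { ) }.
Union: FOLLOW(decl) = { #, ), *, = }.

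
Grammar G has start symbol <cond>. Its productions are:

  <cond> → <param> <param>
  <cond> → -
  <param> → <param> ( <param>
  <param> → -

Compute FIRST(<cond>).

From <cond> → <param> <param>: add FIRST(<param>) = { - }.
<cond> → - contributes {-}.
Union: FIRST(<cond>) = { - }.

{ - }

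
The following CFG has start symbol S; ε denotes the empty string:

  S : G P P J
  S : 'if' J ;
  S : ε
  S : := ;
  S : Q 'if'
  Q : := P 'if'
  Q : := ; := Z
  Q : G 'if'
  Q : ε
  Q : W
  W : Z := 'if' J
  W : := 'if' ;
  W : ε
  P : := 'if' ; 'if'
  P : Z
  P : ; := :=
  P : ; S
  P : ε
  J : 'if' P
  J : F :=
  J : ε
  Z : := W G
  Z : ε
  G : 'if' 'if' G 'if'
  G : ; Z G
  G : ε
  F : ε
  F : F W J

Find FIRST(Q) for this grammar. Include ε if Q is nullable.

{ 'if', :=, ;, ε }

Q : := P 'if' contributes {:=}.
Q : := ; := Z contributes {:=}.
From Q : G 'if': G nullable, take FIRST(G) ∪ {'if'} = { 'if', ; }.
Q : ε contributes ε.
From Q : W: add FIRST(W) = { :=, ε } (including ε since W is nullable).
Union: FIRST(Q) = { 'if', :=, ;, ε }.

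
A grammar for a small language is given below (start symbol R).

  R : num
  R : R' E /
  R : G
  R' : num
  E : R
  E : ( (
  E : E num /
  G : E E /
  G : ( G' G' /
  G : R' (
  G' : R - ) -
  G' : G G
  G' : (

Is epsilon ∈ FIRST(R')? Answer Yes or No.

No nonterminal in this grammar is nullable.
No production of R' has an RHS whose symbols are all nullable, so R' is not nullable.

No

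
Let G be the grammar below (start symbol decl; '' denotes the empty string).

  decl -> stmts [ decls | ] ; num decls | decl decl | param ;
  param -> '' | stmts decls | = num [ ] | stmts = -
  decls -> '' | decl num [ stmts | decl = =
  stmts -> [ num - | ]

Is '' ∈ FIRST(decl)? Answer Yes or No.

No

Nullable nonterminals: decls, param.
No production of decl has an RHS whose symbols are all nullable, so decl is not nullable.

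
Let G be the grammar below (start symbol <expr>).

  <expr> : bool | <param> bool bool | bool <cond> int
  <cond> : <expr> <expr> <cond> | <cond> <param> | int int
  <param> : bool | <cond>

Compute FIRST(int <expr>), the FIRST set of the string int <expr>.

int is a terminal; add {int} and stop.

{ int }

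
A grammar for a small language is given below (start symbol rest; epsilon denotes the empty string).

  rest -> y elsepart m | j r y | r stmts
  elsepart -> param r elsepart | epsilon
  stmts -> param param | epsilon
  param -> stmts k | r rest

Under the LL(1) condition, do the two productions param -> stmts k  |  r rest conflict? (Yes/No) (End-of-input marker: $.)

FIRST(stmts k) = { k, r } and FIRST(r rest) = { r }.
Both contain r, so the two alternatives are not disjoint — LL(1) conflict.

Yes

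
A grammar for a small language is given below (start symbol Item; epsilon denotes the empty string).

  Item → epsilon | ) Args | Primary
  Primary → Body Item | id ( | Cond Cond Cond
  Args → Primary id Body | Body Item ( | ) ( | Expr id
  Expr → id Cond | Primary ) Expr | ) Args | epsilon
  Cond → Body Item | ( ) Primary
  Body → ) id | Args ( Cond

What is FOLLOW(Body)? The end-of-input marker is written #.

{ #, (, ), id }

In Primary → Body Item: add FIRST(Item)\{epsilon} = { (, ), id }.
  Since Item is nullable, also add FOLLOW(Primary) = { #, (, ), id }.
In Args → Primary id Body: Body is at the end, add FOLLOW(Args) = { #, (, ), id }.
In Args → Body Item (: add FIRST(Item () = { (, ), id }.
In Cond → Body Item: add FIRST(Item)\{epsilon} = { (, ), id }.
  Since Item is nullable, also add FOLLOW(Cond) = { #, (, ), id }.
Union: FOLLOW(Body) = { #, (, ), id }.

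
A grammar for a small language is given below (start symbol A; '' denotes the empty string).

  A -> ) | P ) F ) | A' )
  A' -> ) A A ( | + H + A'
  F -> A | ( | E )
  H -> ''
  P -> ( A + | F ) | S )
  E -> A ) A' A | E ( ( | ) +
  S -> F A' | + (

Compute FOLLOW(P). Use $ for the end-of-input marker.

{ ) }

In A -> P ) F ): add FIRST() F )) = { ) }.
Union: FOLLOW(P) = { ) }.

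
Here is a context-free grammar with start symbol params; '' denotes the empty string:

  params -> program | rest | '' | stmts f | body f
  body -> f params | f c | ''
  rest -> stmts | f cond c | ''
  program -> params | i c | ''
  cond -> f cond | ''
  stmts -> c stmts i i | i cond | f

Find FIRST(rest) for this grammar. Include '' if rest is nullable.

From rest -> stmts: add FIRST(stmts) = { c, f, i }.
rest -> f cond c contributes {f}.
rest -> '' contributes ''.
Union: FIRST(rest) = { c, f, i, '' }.

{ c, f, i, '' }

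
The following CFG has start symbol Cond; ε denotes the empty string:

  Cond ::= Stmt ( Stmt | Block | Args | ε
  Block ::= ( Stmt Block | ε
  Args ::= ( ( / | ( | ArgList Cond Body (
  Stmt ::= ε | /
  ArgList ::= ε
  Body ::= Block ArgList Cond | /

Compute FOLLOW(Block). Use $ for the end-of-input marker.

In Cond ::= Block: Block is at the end, add FOLLOW(Cond) = { $, (, / }.
In Block ::= ( Stmt Block: Block is at the end, add FOLLOW(Block) = { $, (, / }.
In Body ::= Block ArgList Cond: add FIRST(ArgList Cond)\{ε} = { (, / }.
  Since ArgList Cond is nullable, also add FOLLOW(Body) = { ( }.
Union: FOLLOW(Block) = { $, (, / }.

{ $, (, / }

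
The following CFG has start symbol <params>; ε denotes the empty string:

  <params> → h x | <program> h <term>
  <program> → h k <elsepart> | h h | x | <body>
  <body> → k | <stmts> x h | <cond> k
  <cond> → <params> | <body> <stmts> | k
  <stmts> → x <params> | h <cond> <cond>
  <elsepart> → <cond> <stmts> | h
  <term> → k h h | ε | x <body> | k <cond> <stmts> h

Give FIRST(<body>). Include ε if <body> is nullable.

{ h, k, x }

<body> → k contributes {k}.
From <body> → <stmts> x h: add FIRST(<stmts>) = { h, x }.
From <body> → <cond> k: add FIRST(<cond>) = { h, k, x }.
Union: FIRST(<body>) = { h, k, x }.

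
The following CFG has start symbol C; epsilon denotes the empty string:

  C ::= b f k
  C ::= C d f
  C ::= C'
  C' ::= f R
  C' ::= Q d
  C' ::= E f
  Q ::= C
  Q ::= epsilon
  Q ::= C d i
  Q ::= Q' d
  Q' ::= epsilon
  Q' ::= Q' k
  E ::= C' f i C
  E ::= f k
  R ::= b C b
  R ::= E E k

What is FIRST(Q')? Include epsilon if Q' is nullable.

{ k, epsilon }

Q' ::= epsilon contributes epsilon.
From Q' ::= Q' k: Q' nullable, take FIRST(Q') ∪ {k} = { k }.
Union: FIRST(Q') = { k, epsilon }.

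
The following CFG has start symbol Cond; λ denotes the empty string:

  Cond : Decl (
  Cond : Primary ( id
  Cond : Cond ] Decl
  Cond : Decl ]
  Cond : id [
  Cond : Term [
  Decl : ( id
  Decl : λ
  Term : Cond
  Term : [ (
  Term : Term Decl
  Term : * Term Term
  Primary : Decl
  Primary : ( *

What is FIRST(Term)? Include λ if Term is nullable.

From Term : Cond: add FIRST(Cond) = { (, *, [, ], id }.
Term : [ ( contributes {[}.
From Term : Term Decl: add FIRST(Term) = { (, *, [, ], id }.
Term : * Term Term contributes {*}.
Union: FIRST(Term) = { (, *, [, ], id }.

{ (, *, [, ], id }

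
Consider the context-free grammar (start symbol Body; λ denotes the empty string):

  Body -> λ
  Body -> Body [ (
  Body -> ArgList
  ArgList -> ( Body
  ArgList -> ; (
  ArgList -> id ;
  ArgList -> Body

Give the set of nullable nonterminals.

{ ArgList, Body }

Directly nullable (have an λ-production): Body.
ArgList -> Body with every symbol nullable, so ArgList is nullable.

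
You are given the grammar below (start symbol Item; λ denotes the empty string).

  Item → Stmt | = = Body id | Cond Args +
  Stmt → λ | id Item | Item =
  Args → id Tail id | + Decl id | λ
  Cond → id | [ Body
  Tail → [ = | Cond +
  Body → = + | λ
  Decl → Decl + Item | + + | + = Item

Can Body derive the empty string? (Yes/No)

Yes

Body has an λ-production, so Body ⇒ λ.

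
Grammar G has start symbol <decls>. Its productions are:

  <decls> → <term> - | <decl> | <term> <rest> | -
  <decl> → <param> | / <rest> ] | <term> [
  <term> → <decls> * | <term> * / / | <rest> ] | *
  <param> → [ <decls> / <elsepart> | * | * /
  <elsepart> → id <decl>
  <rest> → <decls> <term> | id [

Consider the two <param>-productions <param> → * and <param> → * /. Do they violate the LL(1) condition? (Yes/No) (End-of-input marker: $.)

Yes

FIRST(*) = { * } and FIRST(* /) = { * }.
Both contain *, so the two alternatives are not disjoint — LL(1) conflict.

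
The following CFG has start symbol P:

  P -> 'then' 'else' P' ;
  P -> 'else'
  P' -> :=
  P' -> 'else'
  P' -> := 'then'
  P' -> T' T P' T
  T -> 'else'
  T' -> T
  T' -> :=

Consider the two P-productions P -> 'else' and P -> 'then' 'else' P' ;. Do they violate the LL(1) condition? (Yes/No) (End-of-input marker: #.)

FIRST('else') = { 'else' } and FIRST('then' 'else' P' ;) = { 'then' }.
The FIRST sets are disjoint and neither alternative is nullable — no conflict.

No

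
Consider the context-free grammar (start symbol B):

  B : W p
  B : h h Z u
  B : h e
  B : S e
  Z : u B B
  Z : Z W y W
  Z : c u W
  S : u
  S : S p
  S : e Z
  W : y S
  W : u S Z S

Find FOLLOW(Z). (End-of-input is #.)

In B : h h Z u: add FIRST(u) = { u }.
In Z : Z W y W: add FIRST(W y W) = { u, y }.
In S : e Z: Z is at the end, add FOLLOW(S) = { c, e, p, u, y }.
In W : u S Z S: add FIRST(S) = { e, u }.
Union: FOLLOW(Z) = { c, e, p, u, y }.

{ c, e, p, u, y }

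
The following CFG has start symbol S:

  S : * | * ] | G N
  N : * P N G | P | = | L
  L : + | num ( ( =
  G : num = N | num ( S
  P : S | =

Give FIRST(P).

{ *, =, num }

From P : S: add FIRST(S) = { *, num }.
P : = contributes {=}.
Union: FIRST(P) = { *, =, num }.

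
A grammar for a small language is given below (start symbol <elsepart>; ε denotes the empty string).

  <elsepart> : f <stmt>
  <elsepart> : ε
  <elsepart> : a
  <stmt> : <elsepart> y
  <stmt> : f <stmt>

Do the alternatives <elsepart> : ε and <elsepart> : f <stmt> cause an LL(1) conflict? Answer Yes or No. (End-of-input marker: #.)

FIRST(ε) = { ε } and FIRST(f <stmt>) = { f }.
The first is nullable but FOLLOW(<elsepart>) = { #, y } is disjoint from FIRST of the second.

No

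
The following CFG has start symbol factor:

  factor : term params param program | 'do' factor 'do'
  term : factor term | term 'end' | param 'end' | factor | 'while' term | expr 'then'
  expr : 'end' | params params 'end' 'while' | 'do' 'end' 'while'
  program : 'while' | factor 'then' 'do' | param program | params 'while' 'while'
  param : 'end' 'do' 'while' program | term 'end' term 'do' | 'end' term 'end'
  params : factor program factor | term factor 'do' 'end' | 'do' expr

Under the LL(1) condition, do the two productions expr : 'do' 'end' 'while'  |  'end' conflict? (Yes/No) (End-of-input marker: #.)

No

FIRST('do' 'end' 'while') = { 'do' } and FIRST('end') = { 'end' }.
The FIRST sets are disjoint and neither alternative is nullable — no conflict.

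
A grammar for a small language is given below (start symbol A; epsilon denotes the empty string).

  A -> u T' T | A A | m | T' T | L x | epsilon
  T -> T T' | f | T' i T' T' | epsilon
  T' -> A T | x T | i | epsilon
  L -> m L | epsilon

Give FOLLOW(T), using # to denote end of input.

{ #, f, i, m, u, x }

In A -> u T' T: T is at the end, add FOLLOW(A) = { #, f, i, m, u, x }.
In A -> T' T: T is at the end, add FOLLOW(A) = { #, f, i, m, u, x }.
In T -> T T': add FIRST(T')\{epsilon} = { f, i, m, u, x }.
  Since T' is nullable, also add FOLLOW(T) = { #, f, i, m, u, x }.
In T' -> A T: T is at the end, add FOLLOW(T') = { #, f, i, m, u, x }.
In T' -> x T: T is at the end, add FOLLOW(T') = { #, f, i, m, u, x }.
Union: FOLLOW(T) = { #, f, i, m, u, x }.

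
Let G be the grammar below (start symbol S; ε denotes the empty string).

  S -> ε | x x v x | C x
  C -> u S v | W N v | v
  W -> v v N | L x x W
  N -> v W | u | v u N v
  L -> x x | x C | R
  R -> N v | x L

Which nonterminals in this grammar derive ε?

{ S }

Directly nullable (have an ε-production): S.
No other nonterminal has a production whose RHS symbols are all nullable.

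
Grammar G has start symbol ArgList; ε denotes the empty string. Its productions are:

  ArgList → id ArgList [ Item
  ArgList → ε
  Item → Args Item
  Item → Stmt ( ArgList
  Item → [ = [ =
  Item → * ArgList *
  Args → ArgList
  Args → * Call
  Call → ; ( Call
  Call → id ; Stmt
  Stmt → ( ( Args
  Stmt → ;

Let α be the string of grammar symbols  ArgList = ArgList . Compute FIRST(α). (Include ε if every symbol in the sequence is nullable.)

Add FIRST(ArgList)\{ε} = { id }; ArgList is nullable, continue.
= is a terminal; add {=} and stop.

{ =, id }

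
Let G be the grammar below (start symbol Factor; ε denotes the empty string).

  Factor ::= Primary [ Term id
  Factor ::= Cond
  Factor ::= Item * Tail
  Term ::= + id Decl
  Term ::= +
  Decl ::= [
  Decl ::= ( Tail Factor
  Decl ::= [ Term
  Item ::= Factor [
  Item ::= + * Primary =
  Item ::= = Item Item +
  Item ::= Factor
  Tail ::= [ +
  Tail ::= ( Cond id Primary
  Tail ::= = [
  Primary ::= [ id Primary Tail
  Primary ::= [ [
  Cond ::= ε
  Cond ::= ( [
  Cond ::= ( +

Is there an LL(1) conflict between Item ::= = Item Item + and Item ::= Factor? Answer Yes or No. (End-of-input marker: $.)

FIRST(= Item Item +) = { = } and FIRST(Factor) = { (, *, +, =, [, ε }.
Both contain =, so the two alternatives are not disjoint — LL(1) conflict.

Yes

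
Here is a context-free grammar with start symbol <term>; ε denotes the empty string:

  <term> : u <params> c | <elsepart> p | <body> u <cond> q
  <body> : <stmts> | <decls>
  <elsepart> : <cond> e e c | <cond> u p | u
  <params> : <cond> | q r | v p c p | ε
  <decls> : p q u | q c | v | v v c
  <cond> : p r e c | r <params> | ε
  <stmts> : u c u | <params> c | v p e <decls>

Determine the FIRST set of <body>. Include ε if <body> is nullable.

From <body> : <stmts>: add FIRST(<stmts>) = { c, p, q, r, u, v }.
From <body> : <decls>: add FIRST(<decls>) = { p, q, v }.
Union: FIRST(<body>) = { c, p, q, r, u, v }.

{ c, p, q, r, u, v }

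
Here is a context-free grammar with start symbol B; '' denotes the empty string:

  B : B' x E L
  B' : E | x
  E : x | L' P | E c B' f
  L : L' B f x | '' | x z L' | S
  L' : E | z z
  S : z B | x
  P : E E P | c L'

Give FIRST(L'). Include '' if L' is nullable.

{ x, z }

From L' : E: add FIRST(E) = { x, z }.
L' : z z contributes {z}.
Union: FIRST(L') = { x, z }.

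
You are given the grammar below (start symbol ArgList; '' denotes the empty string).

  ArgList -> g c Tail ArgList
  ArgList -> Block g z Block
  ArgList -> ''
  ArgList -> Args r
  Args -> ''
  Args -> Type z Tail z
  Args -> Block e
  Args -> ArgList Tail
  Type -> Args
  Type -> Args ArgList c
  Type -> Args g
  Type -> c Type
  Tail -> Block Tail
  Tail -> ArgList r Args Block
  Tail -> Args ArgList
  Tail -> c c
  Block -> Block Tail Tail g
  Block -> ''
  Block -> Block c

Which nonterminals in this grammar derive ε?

{ ArgList, Args, Block, Tail, Type }

Directly nullable (have an ''-production): ArgList, Args, Block.
Tail -> Block Tail with every symbol nullable, so Tail is nullable.
Type -> Args with every symbol nullable, so Type is nullable.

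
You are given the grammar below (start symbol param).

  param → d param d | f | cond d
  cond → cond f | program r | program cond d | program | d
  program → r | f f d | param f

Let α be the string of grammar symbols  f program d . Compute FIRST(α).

f is a terminal; add {f} and stop.

{ f }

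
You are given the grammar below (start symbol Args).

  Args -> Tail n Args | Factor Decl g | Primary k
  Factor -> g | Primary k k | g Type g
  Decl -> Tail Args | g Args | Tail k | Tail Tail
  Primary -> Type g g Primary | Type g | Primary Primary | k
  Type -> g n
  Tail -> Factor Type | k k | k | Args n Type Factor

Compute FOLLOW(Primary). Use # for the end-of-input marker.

{ g, k }

In Args -> Primary k: add FIRST(k) = { k }.
In Factor -> Primary k k: add FIRST(k k) = { k }.
In Primary -> Type g g Primary: Primary is at the end, add FOLLOW(Primary) = { g, k }.
In Primary -> Primary Primary: add FIRST(Primary) = { g, k }.
In Primary -> Primary Primary: Primary is at the end, add FOLLOW(Primary) = { g, k }.
Union: FOLLOW(Primary) = { g, k }.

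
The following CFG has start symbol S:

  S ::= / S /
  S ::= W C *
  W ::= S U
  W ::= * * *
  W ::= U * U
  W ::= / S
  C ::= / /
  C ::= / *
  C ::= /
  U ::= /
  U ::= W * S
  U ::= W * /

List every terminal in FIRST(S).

{ *, / }

S ::= / S / contributes {/}.
From S ::= W C *: add FIRST(W) = { *, / }.
Union: FIRST(S) = { *, / }.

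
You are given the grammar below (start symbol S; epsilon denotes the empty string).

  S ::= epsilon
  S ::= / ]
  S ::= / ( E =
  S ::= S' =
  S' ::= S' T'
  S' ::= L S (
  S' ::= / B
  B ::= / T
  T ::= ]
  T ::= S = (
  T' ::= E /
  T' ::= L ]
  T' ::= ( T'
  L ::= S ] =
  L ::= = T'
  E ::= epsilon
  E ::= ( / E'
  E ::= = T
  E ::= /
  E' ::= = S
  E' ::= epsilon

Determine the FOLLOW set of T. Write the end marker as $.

In B ::= / T: T is at the end, add FOLLOW(B) = { (, /, =, ] }.
In E ::= = T: T is at the end, add FOLLOW(E) = { /, = }.
Union: FOLLOW(T) = { (, /, =, ] }.

{ (, /, =, ] }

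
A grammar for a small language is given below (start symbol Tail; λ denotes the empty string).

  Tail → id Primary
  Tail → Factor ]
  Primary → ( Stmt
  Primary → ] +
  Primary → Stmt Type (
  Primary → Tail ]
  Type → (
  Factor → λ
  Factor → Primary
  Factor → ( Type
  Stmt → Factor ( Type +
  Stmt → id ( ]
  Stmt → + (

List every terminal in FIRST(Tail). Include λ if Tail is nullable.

Tail → id Primary contributes {id}.
From Tail → Factor ]: Factor nullable, take FIRST(Factor) ∪ {]} = { (, +, ], id }.
Union: FIRST(Tail) = { (, +, ], id }.

{ (, +, ], id }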